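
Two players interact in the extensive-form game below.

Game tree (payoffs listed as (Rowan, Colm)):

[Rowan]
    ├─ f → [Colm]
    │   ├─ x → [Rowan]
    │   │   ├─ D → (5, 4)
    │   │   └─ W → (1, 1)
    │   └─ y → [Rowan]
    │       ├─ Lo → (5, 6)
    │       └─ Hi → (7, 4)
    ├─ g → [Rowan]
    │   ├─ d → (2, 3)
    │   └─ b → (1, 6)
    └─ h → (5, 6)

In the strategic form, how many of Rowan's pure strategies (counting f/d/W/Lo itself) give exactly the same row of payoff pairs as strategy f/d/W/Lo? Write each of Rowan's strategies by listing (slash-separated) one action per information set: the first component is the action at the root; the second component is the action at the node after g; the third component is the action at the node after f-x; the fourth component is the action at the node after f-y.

2

Row for f/d/W/Lo (columns x, y): (1,1) (5,6).
Under f/d/W/Lo, Rowan's choice at the node after g can never be reached regardless of what Colm does, so varying those choices leaves every outcome unchanged.
Holding the reachable choices fixed and varying the unreachable one freely already gives 2 equivalent strategies.
No other strategy reproduces this row, so those 2 are the full class: f/d/W/Lo, f/b/W/Lo.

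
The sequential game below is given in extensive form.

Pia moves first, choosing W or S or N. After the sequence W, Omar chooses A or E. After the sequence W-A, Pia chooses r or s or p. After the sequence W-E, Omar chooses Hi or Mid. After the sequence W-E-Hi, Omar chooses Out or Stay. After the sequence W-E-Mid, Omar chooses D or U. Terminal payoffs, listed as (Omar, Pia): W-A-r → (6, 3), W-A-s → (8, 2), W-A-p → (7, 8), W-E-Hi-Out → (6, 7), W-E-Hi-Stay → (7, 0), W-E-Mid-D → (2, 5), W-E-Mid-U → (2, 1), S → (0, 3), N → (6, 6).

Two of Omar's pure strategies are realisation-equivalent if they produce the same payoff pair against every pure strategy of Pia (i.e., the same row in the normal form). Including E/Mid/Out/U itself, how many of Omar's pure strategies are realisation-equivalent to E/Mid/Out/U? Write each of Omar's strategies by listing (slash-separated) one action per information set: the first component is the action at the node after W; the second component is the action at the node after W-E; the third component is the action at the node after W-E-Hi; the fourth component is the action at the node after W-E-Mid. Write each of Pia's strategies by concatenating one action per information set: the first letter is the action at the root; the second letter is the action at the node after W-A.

2

Row for E/Mid/Out/U (columns Wr, Ws, Wp, Sr, Ss, Sp, Nr, Ns, Np): (2,1) (2,1) (2,1) (0,3) (0,3) (0,3) (6,6) (6,6) (6,6).
Under E/Mid/Out/U, Omar's choice at the node after W-E-Hi can never be reached regardless of what Pia does, so varying those choices leaves every outcome unchanged.
Holding the reachable choices fixed and varying the unreachable one freely already gives 2 equivalent strategies.
No other strategy reproduces this row, so those 2 are the full class: E/Mid/Out/U, E/Mid/Stay/U.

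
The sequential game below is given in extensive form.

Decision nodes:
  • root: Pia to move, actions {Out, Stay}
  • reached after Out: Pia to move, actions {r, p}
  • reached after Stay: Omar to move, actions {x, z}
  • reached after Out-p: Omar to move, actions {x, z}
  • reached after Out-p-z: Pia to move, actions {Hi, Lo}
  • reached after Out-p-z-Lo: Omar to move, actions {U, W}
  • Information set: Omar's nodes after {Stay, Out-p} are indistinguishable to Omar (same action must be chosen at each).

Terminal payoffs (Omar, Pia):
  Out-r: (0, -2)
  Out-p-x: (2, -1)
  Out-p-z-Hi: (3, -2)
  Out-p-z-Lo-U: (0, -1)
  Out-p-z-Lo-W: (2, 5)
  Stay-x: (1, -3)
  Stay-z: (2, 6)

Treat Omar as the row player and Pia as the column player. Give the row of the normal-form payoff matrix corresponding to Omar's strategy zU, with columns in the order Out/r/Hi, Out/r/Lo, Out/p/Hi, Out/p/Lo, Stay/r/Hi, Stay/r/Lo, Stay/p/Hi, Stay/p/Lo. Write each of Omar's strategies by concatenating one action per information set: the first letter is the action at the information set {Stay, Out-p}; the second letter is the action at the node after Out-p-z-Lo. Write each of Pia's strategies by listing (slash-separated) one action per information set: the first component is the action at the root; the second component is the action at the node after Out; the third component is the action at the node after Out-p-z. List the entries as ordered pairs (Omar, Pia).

vs Out/r/Hi: Pia plays Out → Pia plays r at [Out] → (0, -2)
vs Out/r/Lo: Pia plays Out → Pia plays r at [Out] → (0, -2)
vs Out/p/Hi: Pia plays Out → Pia plays p at [Out] → Omar plays z at [Out-p] → Pia plays Hi at [Out-p-z] → (3, -2)
vs Out/p/Lo: Pia plays Out → Pia plays p at [Out] → Omar plays z at [Out-p] → Pia plays Lo at [Out-p-z] → Omar plays U at [Out-p-z-Lo] → (0, -1)
vs Stay/r/Hi: Pia plays Stay → Omar plays z at [Stay] → (2, 6)
vs Stay/r/Lo: Pia plays Stay → Omar plays z at [Stay] → (2, 6)
vs Stay/p/Hi: Pia plays Stay → Omar plays z at [Stay] → (2, 6)
vs Stay/p/Lo: Pia plays Stay → Omar plays z at [Stay] → (2, 6)

(0,-2) (0,-2) (3,-2) (0,-1) (2,6) (2,6) (2,6) (2,6)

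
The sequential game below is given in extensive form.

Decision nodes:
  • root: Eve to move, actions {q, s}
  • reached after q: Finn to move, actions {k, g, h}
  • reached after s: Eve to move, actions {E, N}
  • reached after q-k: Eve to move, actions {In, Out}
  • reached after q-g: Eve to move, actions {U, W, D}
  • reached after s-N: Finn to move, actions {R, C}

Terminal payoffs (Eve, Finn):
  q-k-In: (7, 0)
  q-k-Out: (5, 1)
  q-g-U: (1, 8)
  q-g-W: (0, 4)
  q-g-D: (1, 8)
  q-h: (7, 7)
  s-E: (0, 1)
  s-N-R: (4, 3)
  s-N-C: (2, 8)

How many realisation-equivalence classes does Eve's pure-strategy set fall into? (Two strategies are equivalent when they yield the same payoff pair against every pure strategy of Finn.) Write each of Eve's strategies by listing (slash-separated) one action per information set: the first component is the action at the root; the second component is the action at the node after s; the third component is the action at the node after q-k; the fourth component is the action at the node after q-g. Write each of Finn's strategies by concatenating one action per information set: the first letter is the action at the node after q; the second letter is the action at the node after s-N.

Eve has 24 pure strategies: q/E/In/U, q/E/In/W, q/E/In/D, q/E/Out/U, q/E/Out/W, q/E/Out/D, q/N/In/U, q/N/In/W, q/N/In/D, q/N/Out/U, q/N/Out/W, q/N/Out/D, s/E/In/U, s/E/In/W, s/E/In/D, s/E/Out/U, s/E/Out/W, s/E/Out/D, s/N/In/U, s/N/In/W, s/N/In/D, s/N/Out/U, s/N/Out/W, s/N/Out/D. Columns: kR, kC, gR, gC, hR, hC.
{q/E/In/U, q/E/In/D, q/N/In/U, q/N/In/D} → row (7,0) (7,0) (1,8) (1,8) (7,7) (7,7)
{q/E/In/W, q/N/In/W} → row (7,0) (7,0) (0,4) (0,4) (7,7) (7,7)
{q/E/Out/U, q/E/Out/D, q/N/Out/U, q/N/Out/D} → row (5,1) (5,1) (1,8) (1,8) (7,7) (7,7)
{q/E/Out/W, q/N/Out/W} → row (5,1) (5,1) (0,4) (0,4) (7,7) (7,7)
{s/E/In/U, s/E/In/W, s/E/In/D, s/E/Out/U, s/E/Out/W, s/E/Out/D} → row (0,1) (0,1) (0,1) (0,1) (0,1) (0,1)
{s/N/In/U, s/N/In/W, s/N/In/D, s/N/Out/U, s/N/Out/W, s/N/Out/D} → row (4,3) (2,8) (4,3) (2,8) (4,3) (2,8)
That's 6 distinct rows out of 24 strategies.

6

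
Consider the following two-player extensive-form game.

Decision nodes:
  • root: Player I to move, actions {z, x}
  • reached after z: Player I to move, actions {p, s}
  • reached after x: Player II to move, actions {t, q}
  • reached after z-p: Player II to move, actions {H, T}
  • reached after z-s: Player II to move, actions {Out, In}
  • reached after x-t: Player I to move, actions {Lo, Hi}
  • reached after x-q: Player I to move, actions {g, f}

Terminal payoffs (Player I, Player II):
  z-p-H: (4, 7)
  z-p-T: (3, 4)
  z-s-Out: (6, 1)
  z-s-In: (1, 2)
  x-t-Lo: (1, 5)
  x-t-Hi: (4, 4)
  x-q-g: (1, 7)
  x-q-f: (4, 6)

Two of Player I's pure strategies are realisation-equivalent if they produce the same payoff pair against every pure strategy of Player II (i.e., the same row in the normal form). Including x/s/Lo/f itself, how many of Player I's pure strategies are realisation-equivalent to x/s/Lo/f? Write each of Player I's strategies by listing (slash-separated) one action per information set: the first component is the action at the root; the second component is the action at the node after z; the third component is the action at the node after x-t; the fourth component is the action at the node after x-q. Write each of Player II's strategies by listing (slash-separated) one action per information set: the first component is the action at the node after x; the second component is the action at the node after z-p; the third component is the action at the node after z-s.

2

Row for x/s/Lo/f (columns t/H/Out, t/H/In, t/T/Out, t/T/In, q/H/Out, q/H/In, q/T/Out, q/T/In): (1,5) (1,5) (1,5) (1,5) (4,6) (4,6) (4,6) (4,6).
Under x/s/Lo/f, Player I's choice at the node after z can never be reached regardless of what Player II does, so varying those choices leaves every outcome unchanged.
Holding the reachable choices fixed and varying the unreachable one freely already gives 2 equivalent strategies.
No other strategy reproduces this row, so those 2 are the full class: x/p/Lo/f, x/s/Lo/f.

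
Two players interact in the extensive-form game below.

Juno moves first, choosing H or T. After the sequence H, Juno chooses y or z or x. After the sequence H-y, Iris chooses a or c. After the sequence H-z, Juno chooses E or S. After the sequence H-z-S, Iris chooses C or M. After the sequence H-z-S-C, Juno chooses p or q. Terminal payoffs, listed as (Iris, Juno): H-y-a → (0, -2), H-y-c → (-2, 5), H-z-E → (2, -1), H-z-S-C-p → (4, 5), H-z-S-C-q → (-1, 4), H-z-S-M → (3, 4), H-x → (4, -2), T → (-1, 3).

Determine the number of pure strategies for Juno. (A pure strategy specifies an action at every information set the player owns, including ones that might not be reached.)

Juno owns the root with actions {H, T} — two choices.
Juno owns the node after H with actions {y, z, x} — three choices.
Juno owns the node after H-z with actions {E, S} — two choices.
Juno owns the node after H-z-S-C with actions {p, q} — two choices.
A pure strategy fixes one action at each information set independently, so the count is the product 2 × 3 × 2 × 2 = 24.

24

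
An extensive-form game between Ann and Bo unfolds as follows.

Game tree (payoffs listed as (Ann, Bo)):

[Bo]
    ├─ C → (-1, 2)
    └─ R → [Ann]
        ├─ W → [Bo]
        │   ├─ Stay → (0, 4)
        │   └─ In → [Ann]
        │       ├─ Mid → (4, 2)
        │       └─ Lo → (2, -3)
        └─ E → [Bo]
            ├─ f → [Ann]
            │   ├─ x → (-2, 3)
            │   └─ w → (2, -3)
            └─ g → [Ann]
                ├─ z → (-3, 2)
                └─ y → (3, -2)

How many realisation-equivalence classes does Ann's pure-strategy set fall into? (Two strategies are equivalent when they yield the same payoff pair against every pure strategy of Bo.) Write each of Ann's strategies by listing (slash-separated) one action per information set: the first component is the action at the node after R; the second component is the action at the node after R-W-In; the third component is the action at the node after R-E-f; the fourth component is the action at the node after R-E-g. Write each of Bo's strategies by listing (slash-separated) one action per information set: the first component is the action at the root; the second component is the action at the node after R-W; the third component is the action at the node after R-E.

Ann has 16 pure strategies: W/Mid/x/z, W/Mid/x/y, W/Mid/w/z, W/Mid/w/y, W/Lo/x/z, W/Lo/x/y, W/Lo/w/z, W/Lo/w/y, E/Mid/x/z, E/Mid/x/y, E/Mid/w/z, E/Mid/w/y, E/Lo/x/z, E/Lo/x/y, E/Lo/w/z, E/Lo/w/y. Columns: C/Stay/f, C/Stay/g, C/In/f, C/In/g, R/Stay/f, R/Stay/g, R/In/f, R/In/g.
{W/Mid/x/z, W/Mid/x/y, W/Mid/w/z, W/Mid/w/y} → row (-1,2) (-1,2) (-1,2) (-1,2) (0,4) (0,4) (4,2) (4,2)
{W/Lo/x/z, W/Lo/x/y, W/Lo/w/z, W/Lo/w/y} → row (-1,2) (-1,2) (-1,2) (-1,2) (0,4) (0,4) (2,-3) (2,-3)
{E/Mid/x/z, E/Lo/x/z} → row (-1,2) (-1,2) (-1,2) (-1,2) (-2,3) (-3,2) (-2,3) (-3,2)
{E/Mid/x/y, E/Lo/x/y} → row (-1,2) (-1,2) (-1,2) (-1,2) (-2,3) (3,-2) (-2,3) (3,-2)
{E/Mid/w/z, E/Lo/w/z} → row (-1,2) (-1,2) (-1,2) (-1,2) (2,-3) (-3,2) (2,-3) (-3,2)
{E/Mid/w/y, E/Lo/w/y} → row (-1,2) (-1,2) (-1,2) (-1,2) (2,-3) (3,-2) (2,-3) (3,-2)
That's 6 distinct rows out of 16 strategies.

6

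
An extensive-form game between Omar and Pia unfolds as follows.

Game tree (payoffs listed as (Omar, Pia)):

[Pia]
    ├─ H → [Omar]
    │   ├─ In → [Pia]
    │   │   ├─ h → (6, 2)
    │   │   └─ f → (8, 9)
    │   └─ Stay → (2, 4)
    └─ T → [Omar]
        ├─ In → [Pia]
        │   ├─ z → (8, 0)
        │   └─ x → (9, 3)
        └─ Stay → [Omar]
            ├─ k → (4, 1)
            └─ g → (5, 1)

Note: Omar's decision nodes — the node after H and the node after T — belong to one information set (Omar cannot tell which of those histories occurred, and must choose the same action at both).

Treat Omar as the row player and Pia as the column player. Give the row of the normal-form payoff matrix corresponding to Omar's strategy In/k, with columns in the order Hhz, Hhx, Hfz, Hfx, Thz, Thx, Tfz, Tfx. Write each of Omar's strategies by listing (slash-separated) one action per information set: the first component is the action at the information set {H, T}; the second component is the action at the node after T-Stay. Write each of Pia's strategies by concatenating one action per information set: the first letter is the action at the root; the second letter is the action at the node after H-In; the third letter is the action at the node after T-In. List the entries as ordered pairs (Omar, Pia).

vs Hhz: Pia plays H → Omar plays In at [H] → Pia plays h at [H-In] → (6, 2)
vs Hhx: Pia plays H → Omar plays In at [H] → Pia plays h at [H-In] → (6, 2)
vs Hfz: Pia plays H → Omar plays In at [H] → Pia plays f at [H-In] → (8, 9)
vs Hfx: Pia plays H → Omar plays In at [H] → Pia plays f at [H-In] → (8, 9)
vs Thz: Pia plays T → Omar plays In at [T] → Pia plays z at [T-In] → (8, 0)
vs Thx: Pia plays T → Omar plays In at [T] → Pia plays x at [T-In] → (9, 3)
vs Tfz: Pia plays T → Omar plays In at [T] → Pia plays z at [T-In] → (8, 0)
vs Tfx: Pia plays T → Omar plays In at [T] → Pia plays x at [T-In] → (9, 3)

(6,2) (6,2) (8,9) (8,9) (8,0) (9,3) (8,0) (9,3)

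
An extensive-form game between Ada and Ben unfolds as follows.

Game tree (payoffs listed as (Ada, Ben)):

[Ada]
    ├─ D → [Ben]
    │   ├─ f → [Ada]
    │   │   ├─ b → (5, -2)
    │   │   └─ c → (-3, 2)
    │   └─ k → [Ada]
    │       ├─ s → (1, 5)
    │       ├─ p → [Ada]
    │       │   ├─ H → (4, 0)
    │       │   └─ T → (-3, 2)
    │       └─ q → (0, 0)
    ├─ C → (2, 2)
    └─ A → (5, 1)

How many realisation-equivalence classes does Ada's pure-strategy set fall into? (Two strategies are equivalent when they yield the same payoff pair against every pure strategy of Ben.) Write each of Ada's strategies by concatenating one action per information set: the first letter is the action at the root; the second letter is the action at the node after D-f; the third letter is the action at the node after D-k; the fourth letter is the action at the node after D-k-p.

10

Ada has 36 pure strategies: DbsH, DbsT, DbpH, DbpT, DbqH, DbqT, DcsH, DcsT, DcpH, DcpT, DcqH, DcqT, CbsH, CbsT, CbpH, CbpT, CbqH, CbqT, CcsH, CcsT, CcpH, CcpT, CcqH, CcqT, AbsH, AbsT, AbpH, AbpT, AbqH, AbqT, AcsH, AcsT, AcpH, AcpT, AcqH, AcqT. Columns: f, k.
{DbsH, DbsT} → row (5,-2) (1,5)
{DbpH} → row (5,-2) (4,0)
{DbpT} → row (5,-2) (-3,2)
{DbqH, DbqT} → row (5,-2) (0,0)
{DcsH, DcsT} → row (-3,2) (1,5)
{DcpH} → row (-3,2) (4,0)
{DcpT} → row (-3,2) (-3,2)
{DcqH, DcqT} → row (-3,2) (0,0)
{CbsH, CbsT, CbpH, CbpT, CbqH, CbqT, CcsH, CcsT, CcpH, CcpT, CcqH, CcqT} → row (2,2) (2,2)
{AbsH, AbsT, AbpH, AbpT, AbqH, AbqT, AcsH, AcsT, AcpH, AcpT, AcqH, AcqT} → row (5,1) (5,1)
That's 10 distinct rows out of 36 strategies.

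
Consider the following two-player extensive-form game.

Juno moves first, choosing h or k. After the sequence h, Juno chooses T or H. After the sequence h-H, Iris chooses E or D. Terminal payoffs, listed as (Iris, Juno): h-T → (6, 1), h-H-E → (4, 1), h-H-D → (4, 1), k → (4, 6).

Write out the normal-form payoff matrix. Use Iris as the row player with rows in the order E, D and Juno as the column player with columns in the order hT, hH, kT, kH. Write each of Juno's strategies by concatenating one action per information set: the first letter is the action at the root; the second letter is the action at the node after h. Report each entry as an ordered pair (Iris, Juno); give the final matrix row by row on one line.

Row E: hT→(6,1), hH→(4,1), kT→(4,6), kH→(4,6)
Row D: hT→(6,1), hH→(4,1), kT→(4,6), kH→(4,6)

E: (6,1) (4,1) (4,6) (4,6) | D: (6,1) (4,1) (4,6) (4,6)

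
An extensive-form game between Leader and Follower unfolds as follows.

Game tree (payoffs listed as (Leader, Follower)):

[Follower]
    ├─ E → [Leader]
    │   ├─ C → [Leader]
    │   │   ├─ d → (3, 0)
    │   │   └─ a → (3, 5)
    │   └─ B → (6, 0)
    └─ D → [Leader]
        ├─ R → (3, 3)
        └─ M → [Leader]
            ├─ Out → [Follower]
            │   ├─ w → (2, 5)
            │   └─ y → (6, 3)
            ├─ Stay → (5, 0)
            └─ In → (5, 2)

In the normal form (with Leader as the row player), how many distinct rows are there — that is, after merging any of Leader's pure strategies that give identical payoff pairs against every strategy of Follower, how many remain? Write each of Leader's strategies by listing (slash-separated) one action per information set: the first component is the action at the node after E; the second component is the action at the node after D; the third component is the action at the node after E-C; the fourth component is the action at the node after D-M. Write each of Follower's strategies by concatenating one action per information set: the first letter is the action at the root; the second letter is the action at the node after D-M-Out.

12

Leader has 24 pure strategies: C/R/d/Out, C/R/d/Stay, C/R/d/In, C/R/a/Out, C/R/a/Stay, C/R/a/In, C/M/d/Out, C/M/d/Stay, C/M/d/In, C/M/a/Out, C/M/a/Stay, C/M/a/In, B/R/d/Out, B/R/d/Stay, B/R/d/In, B/R/a/Out, B/R/a/Stay, B/R/a/In, B/M/d/Out, B/M/d/Stay, B/M/d/In, B/M/a/Out, B/M/a/Stay, B/M/a/In. Columns: Ew, Ey, Dw, Dy.
{C/R/d/Out, C/R/d/Stay, C/R/d/In} → row (3,0) (3,0) (3,3) (3,3)
{C/R/a/Out, C/R/a/Stay, C/R/a/In} → row (3,5) (3,5) (3,3) (3,3)
{C/M/d/Out} → row (3,0) (3,0) (2,5) (6,3)
{C/M/d/Stay} → row (3,0) (3,0) (5,0) (5,0)
{C/M/d/In} → row (3,0) (3,0) (5,2) (5,2)
{C/M/a/Out} → row (3,5) (3,5) (2,5) (6,3)
{C/M/a/Stay} → row (3,5) (3,5) (5,0) (5,0)
{C/M/a/In} → row (3,5) (3,5) (5,2) (5,2)
{B/R/d/Out, B/R/d/Stay, B/R/d/In, B/R/a/Out, B/R/a/Stay, B/R/a/In} → row (6,0) (6,0) (3,3) (3,3)
{B/M/d/Out, B/M/a/Out} → row (6,0) (6,0) (2,5) (6,3)
{B/M/d/Stay, B/M/a/Stay} → row (6,0) (6,0) (5,0) (5,0)
{B/M/d/In, B/M/a/In} → row (6,0) (6,0) (5,2) (5,2)
That's 12 distinct rows out of 24 strategies.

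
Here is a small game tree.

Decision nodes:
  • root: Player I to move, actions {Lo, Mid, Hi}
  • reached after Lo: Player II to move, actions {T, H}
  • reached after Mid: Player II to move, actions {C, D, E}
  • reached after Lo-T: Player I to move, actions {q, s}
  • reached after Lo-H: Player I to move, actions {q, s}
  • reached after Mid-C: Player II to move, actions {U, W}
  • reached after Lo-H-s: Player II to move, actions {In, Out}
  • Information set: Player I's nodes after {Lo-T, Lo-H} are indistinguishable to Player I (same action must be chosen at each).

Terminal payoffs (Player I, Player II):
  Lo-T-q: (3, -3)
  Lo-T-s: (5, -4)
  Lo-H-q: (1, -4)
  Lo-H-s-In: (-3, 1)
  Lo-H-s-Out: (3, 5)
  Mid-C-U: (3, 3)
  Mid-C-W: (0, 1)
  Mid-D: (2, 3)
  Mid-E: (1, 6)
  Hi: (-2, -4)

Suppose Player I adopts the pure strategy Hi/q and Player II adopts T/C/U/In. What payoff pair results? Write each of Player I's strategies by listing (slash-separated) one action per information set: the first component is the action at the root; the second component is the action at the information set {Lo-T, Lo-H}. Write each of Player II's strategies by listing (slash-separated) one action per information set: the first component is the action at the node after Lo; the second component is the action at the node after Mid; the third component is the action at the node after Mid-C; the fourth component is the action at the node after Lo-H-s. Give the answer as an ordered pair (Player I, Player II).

(-2, -4)

Trace the play path from the root:
  Player I plays Hi
→ terminal payoff (-2, -4).
(Player I's choice at the information set {Lo-T, Lo-H} is never reached on this path, so it doesn't affect the outcome.)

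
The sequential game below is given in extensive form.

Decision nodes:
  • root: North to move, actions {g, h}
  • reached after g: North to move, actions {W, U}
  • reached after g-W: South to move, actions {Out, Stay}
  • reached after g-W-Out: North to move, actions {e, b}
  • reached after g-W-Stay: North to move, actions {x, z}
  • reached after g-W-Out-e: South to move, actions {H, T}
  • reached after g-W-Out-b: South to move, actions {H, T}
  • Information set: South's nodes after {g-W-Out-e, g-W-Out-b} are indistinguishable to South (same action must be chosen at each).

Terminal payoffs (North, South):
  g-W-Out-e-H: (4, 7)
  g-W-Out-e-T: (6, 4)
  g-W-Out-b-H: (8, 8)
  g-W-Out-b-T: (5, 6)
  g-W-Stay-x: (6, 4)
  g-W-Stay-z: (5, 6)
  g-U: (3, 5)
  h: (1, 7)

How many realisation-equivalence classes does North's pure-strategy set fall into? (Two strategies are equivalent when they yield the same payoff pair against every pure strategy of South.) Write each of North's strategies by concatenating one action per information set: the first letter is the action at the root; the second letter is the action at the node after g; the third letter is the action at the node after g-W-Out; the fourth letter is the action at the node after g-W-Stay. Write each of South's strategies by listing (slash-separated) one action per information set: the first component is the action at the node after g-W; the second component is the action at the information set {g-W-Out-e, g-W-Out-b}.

6

North has 16 pure strategies: gWex, gWez, gWbx, gWbz, gUex, gUez, gUbx, gUbz, hWex, hWez, hWbx, hWbz, hUex, hUez, hUbx, hUbz. Columns: Out/H, Out/T, Stay/H, Stay/T.
{gWex} → row (4,7) (6,4) (6,4) (6,4)
{gWez} → row (4,7) (6,4) (5,6) (5,6)
{gWbx} → row (8,8) (5,6) (6,4) (6,4)
{gWbz} → row (8,8) (5,6) (5,6) (5,6)
{gUex, gUez, gUbx, gUbz} → row (3,5) (3,5) (3,5) (3,5)
{hWex, hWez, hWbx, hWbz, hUex, hUez, hUbx, hUbz} → row (1,7) (1,7) (1,7) (1,7)
That's 6 distinct rows out of 16 strategies.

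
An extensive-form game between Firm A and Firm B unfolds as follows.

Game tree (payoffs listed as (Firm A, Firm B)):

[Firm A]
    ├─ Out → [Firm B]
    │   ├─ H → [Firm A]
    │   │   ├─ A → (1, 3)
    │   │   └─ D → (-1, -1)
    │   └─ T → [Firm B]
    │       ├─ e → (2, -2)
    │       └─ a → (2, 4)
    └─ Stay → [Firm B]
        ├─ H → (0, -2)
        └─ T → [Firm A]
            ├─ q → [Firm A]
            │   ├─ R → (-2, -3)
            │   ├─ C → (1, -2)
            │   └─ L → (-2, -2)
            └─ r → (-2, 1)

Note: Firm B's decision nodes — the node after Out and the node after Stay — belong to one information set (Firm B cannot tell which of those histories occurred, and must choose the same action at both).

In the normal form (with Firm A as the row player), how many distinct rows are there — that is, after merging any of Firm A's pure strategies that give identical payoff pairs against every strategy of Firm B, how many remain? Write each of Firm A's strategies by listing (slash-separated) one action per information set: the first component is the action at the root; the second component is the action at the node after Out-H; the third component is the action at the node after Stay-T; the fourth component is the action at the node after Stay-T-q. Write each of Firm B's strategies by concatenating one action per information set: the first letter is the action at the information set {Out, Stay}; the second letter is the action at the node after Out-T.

6

Firm A has 24 pure strategies: Out/A/q/R, Out/A/q/C, Out/A/q/L, Out/A/r/R, Out/A/r/C, Out/A/r/L, Out/D/q/R, Out/D/q/C, Out/D/q/L, Out/D/r/R, Out/D/r/C, Out/D/r/L, Stay/A/q/R, Stay/A/q/C, Stay/A/q/L, Stay/A/r/R, Stay/A/r/C, Stay/A/r/L, Stay/D/q/R, Stay/D/q/C, Stay/D/q/L, Stay/D/r/R, Stay/D/r/C, Stay/D/r/L. Columns: He, Ha, Te, Ta.
{Out/A/q/R, Out/A/q/C, Out/A/q/L, Out/A/r/R, Out/A/r/C, Out/A/r/L} → row (1,3) (1,3) (2,-2) (2,4)
{Out/D/q/R, Out/D/q/C, Out/D/q/L, Out/D/r/R, Out/D/r/C, Out/D/r/L} → row (-1,-1) (-1,-1) (2,-2) (2,4)
{Stay/A/q/R, Stay/D/q/R} → row (0,-2) (0,-2) (-2,-3) (-2,-3)
{Stay/A/q/C, Stay/D/q/C} → row (0,-2) (0,-2) (1,-2) (1,-2)
{Stay/A/q/L, Stay/D/q/L} → row (0,-2) (0,-2) (-2,-2) (-2,-2)
{Stay/A/r/R, Stay/A/r/C, Stay/A/r/L, Stay/D/r/R, Stay/D/r/C, Stay/D/r/L} → row (0,-2) (0,-2) (-2,1) (-2,1)
That's 6 distinct rows out of 24 strategies.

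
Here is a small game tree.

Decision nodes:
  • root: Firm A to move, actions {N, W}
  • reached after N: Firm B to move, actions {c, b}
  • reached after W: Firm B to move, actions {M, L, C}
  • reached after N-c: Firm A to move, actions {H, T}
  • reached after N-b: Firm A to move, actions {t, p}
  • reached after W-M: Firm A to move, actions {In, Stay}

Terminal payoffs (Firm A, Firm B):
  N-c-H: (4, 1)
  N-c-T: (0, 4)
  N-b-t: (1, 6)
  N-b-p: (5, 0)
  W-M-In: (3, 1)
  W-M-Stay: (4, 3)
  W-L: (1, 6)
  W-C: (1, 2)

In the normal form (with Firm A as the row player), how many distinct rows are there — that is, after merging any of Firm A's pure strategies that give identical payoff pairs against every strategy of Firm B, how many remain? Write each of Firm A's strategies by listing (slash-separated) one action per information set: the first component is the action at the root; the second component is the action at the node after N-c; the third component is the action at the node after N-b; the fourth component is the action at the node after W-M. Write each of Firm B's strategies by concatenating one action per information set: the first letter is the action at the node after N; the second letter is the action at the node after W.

Firm A has 16 pure strategies: N/H/t/In, N/H/t/Stay, N/H/p/In, N/H/p/Stay, N/T/t/In, N/T/t/Stay, N/T/p/In, N/T/p/Stay, W/H/t/In, W/H/t/Stay, W/H/p/In, W/H/p/Stay, W/T/t/In, W/T/t/Stay, W/T/p/In, W/T/p/Stay. Columns: cM, cL, cC, bM, bL, bC.
{N/H/t/In, N/H/t/Stay} → row (4,1) (4,1) (4,1) (1,6) (1,6) (1,6)
{N/H/p/In, N/H/p/Stay} → row (4,1) (4,1) (4,1) (5,0) (5,0) (5,0)
{N/T/t/In, N/T/t/Stay} → row (0,4) (0,4) (0,4) (1,6) (1,6) (1,6)
{N/T/p/In, N/T/p/Stay} → row (0,4) (0,4) (0,4) (5,0) (5,0) (5,0)
{W/H/t/In, W/H/p/In, W/T/t/In, W/T/p/In} → row (3,1) (1,6) (1,2) (3,1) (1,6) (1,2)
{W/H/t/Stay, W/H/p/Stay, W/T/t/Stay, W/T/p/Stay} → row (4,3) (1,6) (1,2) (4,3) (1,6) (1,2)
That's 6 distinct rows out of 16 strategies.

6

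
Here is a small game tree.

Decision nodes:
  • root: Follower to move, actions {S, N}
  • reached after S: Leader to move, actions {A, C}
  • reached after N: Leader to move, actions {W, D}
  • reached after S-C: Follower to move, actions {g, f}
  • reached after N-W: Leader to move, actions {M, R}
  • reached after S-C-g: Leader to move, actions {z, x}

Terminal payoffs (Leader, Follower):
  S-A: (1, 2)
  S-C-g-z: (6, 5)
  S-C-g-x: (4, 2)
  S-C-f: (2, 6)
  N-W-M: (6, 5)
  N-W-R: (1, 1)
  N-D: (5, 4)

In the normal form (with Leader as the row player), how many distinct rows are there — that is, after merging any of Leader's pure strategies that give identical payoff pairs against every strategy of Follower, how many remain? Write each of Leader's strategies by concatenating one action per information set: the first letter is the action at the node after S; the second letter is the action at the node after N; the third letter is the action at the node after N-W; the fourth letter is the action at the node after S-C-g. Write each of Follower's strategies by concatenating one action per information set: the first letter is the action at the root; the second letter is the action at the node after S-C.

Leader has 16 pure strategies: AWMz, AWMx, AWRz, AWRx, ADMz, ADMx, ADRz, ADRx, CWMz, CWMx, CWRz, CWRx, CDMz, CDMx, CDRz, CDRx. Columns: Sg, Sf, Ng, Nf.
{AWMz, AWMx} → row (1,2) (1,2) (6,5) (6,5)
{AWRz, AWRx} → row (1,2) (1,2) (1,1) (1,1)
{ADMz, ADMx, ADRz, ADRx} → row (1,2) (1,2) (5,4) (5,4)
{CWMz} → row (6,5) (2,6) (6,5) (6,5)
{CWMx} → row (4,2) (2,6) (6,5) (6,5)
{CWRz} → row (6,5) (2,6) (1,1) (1,1)
{CWRx} → row (4,2) (2,6) (1,1) (1,1)
{CDMz, CDRz} → row (6,5) (2,6) (5,4) (5,4)
{CDMx, CDRx} → row (4,2) (2,6) (5,4) (5,4)
That's 9 distinct rows out of 16 strategies.

9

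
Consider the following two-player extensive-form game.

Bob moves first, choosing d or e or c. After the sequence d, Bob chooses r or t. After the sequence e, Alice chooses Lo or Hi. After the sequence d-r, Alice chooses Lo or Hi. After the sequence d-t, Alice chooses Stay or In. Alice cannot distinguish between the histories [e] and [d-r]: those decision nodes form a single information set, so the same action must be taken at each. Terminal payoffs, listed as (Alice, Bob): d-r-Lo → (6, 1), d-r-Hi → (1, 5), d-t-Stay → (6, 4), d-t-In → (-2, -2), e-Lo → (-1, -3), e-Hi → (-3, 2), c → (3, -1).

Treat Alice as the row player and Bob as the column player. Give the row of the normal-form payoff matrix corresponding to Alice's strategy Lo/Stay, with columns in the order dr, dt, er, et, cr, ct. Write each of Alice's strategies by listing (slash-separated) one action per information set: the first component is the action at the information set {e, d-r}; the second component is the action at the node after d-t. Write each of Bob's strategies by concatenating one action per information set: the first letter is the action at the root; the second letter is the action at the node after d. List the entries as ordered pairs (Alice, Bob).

vs dr: Bob plays d → Bob plays r at [d] → Alice plays Lo at [d-r] → (6, 1)
vs dt: Bob plays d → Bob plays t at [d] → Alice plays Stay at [d-t] → (6, 4)
vs er: Bob plays e → Alice plays Lo at [e] → (-1, -3)
vs et: Bob plays e → Alice plays Lo at [e] → (-1, -3)
vs cr: Bob plays c → (3, -1)
vs ct: Bob plays c → (3, -1)

(6,1) (6,4) (-1,-3) (-1,-3) (3,-1) (3,-1)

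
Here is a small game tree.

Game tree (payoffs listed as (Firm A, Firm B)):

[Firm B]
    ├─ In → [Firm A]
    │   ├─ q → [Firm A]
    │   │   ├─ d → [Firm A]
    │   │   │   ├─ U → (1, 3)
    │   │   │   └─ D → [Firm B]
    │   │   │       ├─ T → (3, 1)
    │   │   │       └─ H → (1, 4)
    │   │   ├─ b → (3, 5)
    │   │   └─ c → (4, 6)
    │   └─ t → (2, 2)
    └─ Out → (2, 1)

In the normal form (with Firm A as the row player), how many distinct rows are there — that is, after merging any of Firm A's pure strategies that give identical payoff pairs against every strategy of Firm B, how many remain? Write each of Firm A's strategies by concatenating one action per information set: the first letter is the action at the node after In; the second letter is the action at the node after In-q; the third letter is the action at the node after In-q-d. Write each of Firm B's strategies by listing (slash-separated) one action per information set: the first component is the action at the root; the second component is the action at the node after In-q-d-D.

5

Firm A has 12 pure strategies: qdU, qdD, qbU, qbD, qcU, qcD, tdU, tdD, tbU, tbD, tcU, tcD. Columns: In/T, In/H, Out/T, Out/H.
{qdU} → row (1,3) (1,3) (2,1) (2,1)
{qdD} → row (3,1) (1,4) (2,1) (2,1)
{qbU, qbD} → row (3,5) (3,5) (2,1) (2,1)
{qcU, qcD} → row (4,6) (4,6) (2,1) (2,1)
{tdU, tdD, tbU, tbD, tcU, tcD} → row (2,2) (2,2) (2,1) (2,1)
That's 5 distinct rows out of 12 strategies.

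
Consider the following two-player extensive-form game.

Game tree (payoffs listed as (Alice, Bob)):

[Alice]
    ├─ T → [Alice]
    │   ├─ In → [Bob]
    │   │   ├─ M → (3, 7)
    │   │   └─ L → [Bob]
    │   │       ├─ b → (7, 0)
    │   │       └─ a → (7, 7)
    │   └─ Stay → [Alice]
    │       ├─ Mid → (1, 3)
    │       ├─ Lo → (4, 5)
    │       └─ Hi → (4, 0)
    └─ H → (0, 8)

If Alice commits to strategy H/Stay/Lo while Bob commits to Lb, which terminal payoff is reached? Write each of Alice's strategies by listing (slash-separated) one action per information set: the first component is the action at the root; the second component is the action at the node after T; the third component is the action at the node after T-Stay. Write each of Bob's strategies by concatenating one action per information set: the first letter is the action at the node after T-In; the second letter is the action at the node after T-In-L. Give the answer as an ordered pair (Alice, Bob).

(0, 8)

Trace the play path from the root:
  Alice plays H
→ terminal payoff (0, 8).
(Alice's choice at the node after T is never reached on this path, so it doesn't affect the outcome.)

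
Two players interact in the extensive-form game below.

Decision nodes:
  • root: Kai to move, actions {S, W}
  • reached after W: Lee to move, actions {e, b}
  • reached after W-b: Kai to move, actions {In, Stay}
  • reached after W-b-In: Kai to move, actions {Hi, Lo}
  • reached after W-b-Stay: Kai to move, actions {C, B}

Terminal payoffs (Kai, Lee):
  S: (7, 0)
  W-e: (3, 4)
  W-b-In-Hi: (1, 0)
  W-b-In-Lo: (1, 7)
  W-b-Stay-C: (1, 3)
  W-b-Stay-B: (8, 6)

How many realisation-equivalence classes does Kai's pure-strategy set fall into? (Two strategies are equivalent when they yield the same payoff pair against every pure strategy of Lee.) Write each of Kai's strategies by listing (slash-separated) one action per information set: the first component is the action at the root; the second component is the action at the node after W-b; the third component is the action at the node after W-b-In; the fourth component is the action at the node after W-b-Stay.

Kai has 16 pure strategies: S/In/Hi/C, S/In/Hi/B, S/In/Lo/C, S/In/Lo/B, S/Stay/Hi/C, S/Stay/Hi/B, S/Stay/Lo/C, S/Stay/Lo/B, W/In/Hi/C, W/In/Hi/B, W/In/Lo/C, W/In/Lo/B, W/Stay/Hi/C, W/Stay/Hi/B, W/Stay/Lo/C, W/Stay/Lo/B. Columns: e, b.
{S/In/Hi/C, S/In/Hi/B, S/In/Lo/C, S/In/Lo/B, S/Stay/Hi/C, S/Stay/Hi/B, S/Stay/Lo/C, S/Stay/Lo/B} → row (7,0) (7,0)
{W/In/Hi/C, W/In/Hi/B} → row (3,4) (1,0)
{W/In/Lo/C, W/In/Lo/B} → row (3,4) (1,7)
{W/Stay/Hi/C, W/Stay/Lo/C} → row (3,4) (1,3)
{W/Stay/Hi/B, W/Stay/Lo/B} → row (3,4) (8,6)
That's 5 distinct rows out of 16 strategies.

5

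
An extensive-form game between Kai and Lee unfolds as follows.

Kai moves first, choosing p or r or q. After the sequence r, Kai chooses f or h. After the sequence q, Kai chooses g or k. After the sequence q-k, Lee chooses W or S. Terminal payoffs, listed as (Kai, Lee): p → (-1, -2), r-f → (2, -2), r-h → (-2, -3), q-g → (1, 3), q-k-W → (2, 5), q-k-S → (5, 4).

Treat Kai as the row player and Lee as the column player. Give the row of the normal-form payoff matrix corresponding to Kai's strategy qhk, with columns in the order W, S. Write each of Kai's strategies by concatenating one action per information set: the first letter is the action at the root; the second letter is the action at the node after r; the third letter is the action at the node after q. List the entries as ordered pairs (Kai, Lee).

(2,5) (5,4)

vs W: Kai plays q → Kai plays k at [q] → Lee plays W at [q-k] → (2, 5)
vs S: Kai plays q → Kai plays k at [q] → Lee plays S at [q-k] → (5, 4)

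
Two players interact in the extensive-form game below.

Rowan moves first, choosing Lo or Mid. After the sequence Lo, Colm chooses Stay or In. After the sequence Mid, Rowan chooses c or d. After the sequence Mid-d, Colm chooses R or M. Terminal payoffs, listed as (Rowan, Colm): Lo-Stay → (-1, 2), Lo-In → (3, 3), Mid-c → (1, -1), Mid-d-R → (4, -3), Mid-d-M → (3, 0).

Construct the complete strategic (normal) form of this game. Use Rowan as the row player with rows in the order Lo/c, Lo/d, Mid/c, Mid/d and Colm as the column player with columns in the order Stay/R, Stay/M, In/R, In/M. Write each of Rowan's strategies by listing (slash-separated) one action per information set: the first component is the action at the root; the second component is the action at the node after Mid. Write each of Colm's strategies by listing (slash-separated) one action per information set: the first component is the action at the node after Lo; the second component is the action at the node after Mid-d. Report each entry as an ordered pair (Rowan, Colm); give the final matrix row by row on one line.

Lo/c: (-1,2) (-1,2) (3,3) (3,3) | Lo/d: (-1,2) (-1,2) (3,3) (3,3) | Mid/c: (1,-1) (1,-1) (1,-1) (1,-1) | Mid/d: (4,-3) (3,0) (4,-3) (3,0)

Row Lo/c: Stay/R→(-1,2), Stay/M→(-1,2), In/R→(3,3), In/M→(3,3)
Row Lo/d: Stay/R→(-1,2), Stay/M→(-1,2), In/R→(3,3), In/M→(3,3)
Row Mid/c: Stay/R→(1,-1), Stay/M→(1,-1), In/R→(1,-1), In/M→(1,-1)
Row Mid/d: Stay/R→(4,-3), Stay/M→(3,0), In/R→(4,-3), In/M→(3,0)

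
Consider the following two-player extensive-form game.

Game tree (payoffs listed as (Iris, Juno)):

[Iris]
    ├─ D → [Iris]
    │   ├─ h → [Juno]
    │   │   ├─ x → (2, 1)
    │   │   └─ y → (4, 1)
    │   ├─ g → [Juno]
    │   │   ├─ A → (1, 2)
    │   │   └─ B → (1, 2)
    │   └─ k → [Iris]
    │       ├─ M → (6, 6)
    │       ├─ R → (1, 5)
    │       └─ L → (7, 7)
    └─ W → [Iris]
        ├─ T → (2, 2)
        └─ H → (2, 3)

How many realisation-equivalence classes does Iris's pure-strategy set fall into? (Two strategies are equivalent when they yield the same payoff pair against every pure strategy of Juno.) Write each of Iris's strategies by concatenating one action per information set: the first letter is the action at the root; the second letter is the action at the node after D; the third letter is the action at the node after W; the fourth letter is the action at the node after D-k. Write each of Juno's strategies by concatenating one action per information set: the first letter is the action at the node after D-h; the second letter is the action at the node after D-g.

Iris has 36 pure strategies: DhTM, DhTR, DhTL, DhHM, DhHR, DhHL, DgTM, DgTR, DgTL, DgHM, DgHR, DgHL, DkTM, DkTR, DkTL, DkHM, DkHR, DkHL, WhTM, WhTR, WhTL, WhHM, WhHR, WhHL, WgTM, WgTR, WgTL, WgHM, WgHR, WgHL, WkTM, WkTR, WkTL, WkHM, WkHR, WkHL. Columns: xA, xB, yA, yB.
{DhTM, DhTR, DhTL, DhHM, DhHR, DhHL} → row (2,1) (2,1) (4,1) (4,1)
{DgTM, DgTR, DgTL, DgHM, DgHR, DgHL} → row (1,2) (1,2) (1,2) (1,2)
{DkTM, DkHM} → row (6,6) (6,6) (6,6) (6,6)
{DkTR, DkHR} → row (1,5) (1,5) (1,5) (1,5)
{DkTL, DkHL} → row (7,7) (7,7) (7,7) (7,7)
{WhTM, WhTR, WhTL, WgTM, WgTR, WgTL, WkTM, WkTR, WkTL} → row (2,2) (2,2) (2,2) (2,2)
{WhHM, WhHR, WhHL, WgHM, WgHR, WgHL, WkHM, WkHR, WkHL} → row (2,3) (2,3) (2,3) (2,3)
That's 7 distinct rows out of 36 strategies.

7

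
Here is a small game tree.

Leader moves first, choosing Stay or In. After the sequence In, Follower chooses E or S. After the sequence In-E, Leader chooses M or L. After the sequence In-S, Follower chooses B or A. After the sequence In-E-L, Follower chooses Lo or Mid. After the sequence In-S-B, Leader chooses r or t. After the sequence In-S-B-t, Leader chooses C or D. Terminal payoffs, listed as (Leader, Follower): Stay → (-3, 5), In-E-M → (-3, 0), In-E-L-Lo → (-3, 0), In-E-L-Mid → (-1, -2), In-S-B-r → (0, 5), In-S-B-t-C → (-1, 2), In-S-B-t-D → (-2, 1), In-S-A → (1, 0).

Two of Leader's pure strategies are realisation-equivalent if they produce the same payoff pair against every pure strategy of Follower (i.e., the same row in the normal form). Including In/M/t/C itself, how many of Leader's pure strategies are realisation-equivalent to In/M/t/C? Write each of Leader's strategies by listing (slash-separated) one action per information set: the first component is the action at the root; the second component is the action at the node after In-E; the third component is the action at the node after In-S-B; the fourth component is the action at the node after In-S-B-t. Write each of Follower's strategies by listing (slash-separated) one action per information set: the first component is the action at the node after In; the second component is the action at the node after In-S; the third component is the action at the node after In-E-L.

1

Row for In/M/t/C (columns E/B/Lo, E/B/Mid, E/A/Lo, E/A/Mid, S/B/Lo, S/B/Mid, S/A/Lo, S/A/Mid): (-3,0) (-3,0) (-3,0) (-3,0) (-1,2) (-1,2) (1,0) (1,0).
Every one of Leader's information sets is on the play path for some reply by Follower when Leader follows In/M/t/C.
Changing the action at any of them therefore changes at least one column, so only In/M/t/C itself gives this row.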